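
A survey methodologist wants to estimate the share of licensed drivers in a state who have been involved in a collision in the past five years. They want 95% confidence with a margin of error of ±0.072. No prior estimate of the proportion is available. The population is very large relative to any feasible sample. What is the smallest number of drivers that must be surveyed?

186

For 95% confidence, z = 1.960.
With no prior estimate, use p = 0.5, giving p(1−p) = 0.25.
n = z²·p(1−p)/E² = 1.960² × 0.2500 / 0.072² = 3.8416 × 0.2500 / 0.005184 ≈ 185.26.
Rounding up gives n = 186.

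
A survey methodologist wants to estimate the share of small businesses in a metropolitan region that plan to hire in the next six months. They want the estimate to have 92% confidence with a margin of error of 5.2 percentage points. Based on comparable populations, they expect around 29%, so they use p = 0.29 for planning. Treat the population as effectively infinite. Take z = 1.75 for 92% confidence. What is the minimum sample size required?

234

With p = 0.29, p(1−p) = 0.2059.
n = z²·p(1−p)/E² = 1.75² × 0.2059 / 0.052² = 3.0625 × 0.2059 / 0.002704 ≈ 233.20.
Rounding up gives n = 234.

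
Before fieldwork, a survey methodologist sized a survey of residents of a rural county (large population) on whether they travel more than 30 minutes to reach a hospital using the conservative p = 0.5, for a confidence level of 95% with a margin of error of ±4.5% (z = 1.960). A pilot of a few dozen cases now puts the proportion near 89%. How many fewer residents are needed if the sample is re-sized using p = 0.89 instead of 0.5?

Conservative (p = 0.5): n = 1.960² × 0.25 / 0.045² ≈ 474.27 → 475.
Using p = 0.89: p(1−p) = 0.0979, so n = 1.960² × 0.0979 / 0.045² ≈ 185.72 → 186.
Reduction: 475 − 186 = 289.

289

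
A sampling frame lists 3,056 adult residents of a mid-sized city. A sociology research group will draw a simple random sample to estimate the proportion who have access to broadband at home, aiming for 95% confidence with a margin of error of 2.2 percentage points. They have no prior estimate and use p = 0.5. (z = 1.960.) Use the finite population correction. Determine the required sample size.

1204

Unadjusted: n₀ = 1.960² × 0.50 × 0.50 / 0.022² ≈ 1984.30, so n₀ = 1985.
Finite population correction with N = 3,056: n = n₀ / (1 + (n₀−1)/N) = 1985 / (1 + 1984/3056) = 1985 / 1.6492 ≈ 1203.60.
Rounding up, n = 1204.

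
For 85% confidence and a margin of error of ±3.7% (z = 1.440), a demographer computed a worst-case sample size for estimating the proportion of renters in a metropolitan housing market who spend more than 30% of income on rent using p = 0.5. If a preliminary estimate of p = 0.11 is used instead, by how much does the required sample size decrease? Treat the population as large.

Conservative (p = 0.5): n = 1.440² × 0.25 / 0.037² ≈ 378.67 → 379.
Using p = 0.11: p(1−p) = 0.0979, so n = 1.440² × 0.0979 / 0.037² ≈ 148.29 → 149.
Reduction: 379 − 149 = 230.

230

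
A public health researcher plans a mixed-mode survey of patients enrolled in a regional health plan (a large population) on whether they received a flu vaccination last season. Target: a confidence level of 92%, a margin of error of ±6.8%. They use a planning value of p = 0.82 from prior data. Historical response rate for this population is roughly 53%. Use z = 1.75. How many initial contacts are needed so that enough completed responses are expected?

185

Completed interviews needed: n₀ = 1.75² × 0.1476 / 0.068² ≈ 97.76 → 98.
At a 53% response rate, contacts needed = 98 / 0.53 ≈ 184.91 → 185.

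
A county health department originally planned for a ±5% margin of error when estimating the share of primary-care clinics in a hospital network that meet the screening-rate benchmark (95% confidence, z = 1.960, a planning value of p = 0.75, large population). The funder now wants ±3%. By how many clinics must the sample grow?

512

At ±5%: n = 1.960² × 0.1875 / 0.050² ≈ 288.12 → 289.
At ±3%: n = 1.960² × 0.1875 / 0.030² ≈ 800.33 → 801.
Additional respondents: 801 − 289 = 512.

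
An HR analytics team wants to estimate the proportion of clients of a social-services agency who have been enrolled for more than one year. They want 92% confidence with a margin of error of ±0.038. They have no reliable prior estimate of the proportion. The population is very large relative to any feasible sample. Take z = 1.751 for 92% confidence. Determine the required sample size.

531

With no prior estimate, use p = 0.5, giving p(1−p) = 0.25.
n = z²·p(1−p)/E² = 1.751² × 0.2500 / 0.038² = 3.0660 × 0.2500 / 0.001444 ≈ 530.82.
Rounding up gives n = 531.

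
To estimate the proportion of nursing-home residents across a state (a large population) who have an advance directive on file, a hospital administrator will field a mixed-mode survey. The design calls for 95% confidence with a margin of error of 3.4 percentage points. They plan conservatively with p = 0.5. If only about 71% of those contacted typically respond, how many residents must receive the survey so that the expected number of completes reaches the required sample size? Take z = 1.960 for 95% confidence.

1171

Completed interviews needed: n₀ = 1.960² × 0.2500 / 0.034² ≈ 830.80 → 831.
At a 71% response rate, contacts needed = 831 / 0.71 ≈ 1170.42 → 1171.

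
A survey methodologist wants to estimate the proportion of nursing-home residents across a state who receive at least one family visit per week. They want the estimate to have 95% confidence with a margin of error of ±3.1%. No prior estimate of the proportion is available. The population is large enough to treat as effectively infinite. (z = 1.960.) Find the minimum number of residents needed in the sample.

1000

With no prior estimate, use p = 0.5, giving p(1−p) = 0.25.
n = z²·p(1−p)/E² = 1.960² × 0.2500 / 0.031² = 3.8416 × 0.2500 / 0.000961 ≈ 999.38.
Rounding up gives n = 1000.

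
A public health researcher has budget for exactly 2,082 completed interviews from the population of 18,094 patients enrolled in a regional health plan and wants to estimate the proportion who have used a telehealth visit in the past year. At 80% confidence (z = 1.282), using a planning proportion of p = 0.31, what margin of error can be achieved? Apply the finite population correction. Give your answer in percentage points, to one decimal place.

1.2

Finite-population factor: (N−n)/(N−1) = (18094−2082)/(18094−1) = 0.8850.
SE(p̂) = √[p(1−p)/n · (N−n)/(N−1)] = √[0.2139/2082 × 0.8850] = 0.00954.
E = z × SE = 1.282 × 0.00954 = 0.01222 ≈ 1.2 percentage points.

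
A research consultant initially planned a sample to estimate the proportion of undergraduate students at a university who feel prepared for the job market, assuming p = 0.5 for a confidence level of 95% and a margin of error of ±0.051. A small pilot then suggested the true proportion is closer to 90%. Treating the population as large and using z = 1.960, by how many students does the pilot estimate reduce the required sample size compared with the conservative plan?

237

Conservative (p = 0.5): n = 1.960² × 0.25 / 0.051² ≈ 369.24 → 370.
Using p = 0.90: p(1−p) = 0.0900, so n = 1.960² × 0.0900 / 0.051² ≈ 132.93 → 133.
Reduction: 370 − 133 = 237.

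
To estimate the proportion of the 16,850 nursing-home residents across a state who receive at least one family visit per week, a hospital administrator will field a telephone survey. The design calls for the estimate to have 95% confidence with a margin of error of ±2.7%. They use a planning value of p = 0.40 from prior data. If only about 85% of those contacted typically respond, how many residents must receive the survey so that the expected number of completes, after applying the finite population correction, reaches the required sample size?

For 95% confidence, z = 1.960.
Completed interviews needed (unadjusted): n₀ = 1.960² × 0.2400 / 0.027² ≈ 1264.72 → 1265.
FPC for N = 16,850: n = 1265 / (1 + 1264/16850) = 1265 / 1.0750 ≈ 1176.73 → 1177.
At an 85% response rate, contacts needed = 1177 / 0.85 ≈ 1384.71 → 1385.

1385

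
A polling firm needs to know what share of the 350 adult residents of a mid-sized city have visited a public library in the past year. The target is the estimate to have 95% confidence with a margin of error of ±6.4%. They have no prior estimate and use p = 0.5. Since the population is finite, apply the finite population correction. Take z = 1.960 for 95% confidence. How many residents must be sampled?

141

Unadjusted: n₀ = 1.960² × 0.50 × 0.50 / 0.064² ≈ 234.47, so n₀ = 235.
Finite population correction with N = 350: n = n₀ / (1 + (n₀−1)/N) = 235 / (1 + 234/350) = 235 / 1.6686 ≈ 140.84.
Rounding up, n = 141.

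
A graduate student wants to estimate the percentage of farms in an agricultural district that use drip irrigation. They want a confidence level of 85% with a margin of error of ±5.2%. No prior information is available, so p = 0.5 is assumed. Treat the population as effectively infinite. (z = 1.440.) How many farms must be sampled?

192

With p = 0.5, p(1−p) = 0.25.
n = z²·p(1−p)/E² = 1.440² × 0.2500 / 0.052² = 2.0736 × 0.2500 / 0.002704 ≈ 191.72.
Rounding up gives n = 192.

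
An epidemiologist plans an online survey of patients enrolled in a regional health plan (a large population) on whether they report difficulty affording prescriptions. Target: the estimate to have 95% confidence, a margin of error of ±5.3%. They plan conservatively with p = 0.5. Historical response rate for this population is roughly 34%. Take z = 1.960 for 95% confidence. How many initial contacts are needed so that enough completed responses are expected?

Completed interviews needed: n₀ = 1.960² × 0.2500 / 0.053² ≈ 341.90 → 342.
At a 34% response rate, contacts needed = 342 / 0.34 ≈ 1005.88 → 1006.

1006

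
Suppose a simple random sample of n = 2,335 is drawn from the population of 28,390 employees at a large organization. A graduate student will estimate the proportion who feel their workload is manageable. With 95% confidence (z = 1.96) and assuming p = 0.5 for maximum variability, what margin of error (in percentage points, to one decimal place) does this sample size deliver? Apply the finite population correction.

Finite-population factor: (N−n)/(N−1) = (28390−2335)/(28390−1) = 0.9178.
SE(p̂) = √[p(1−p)/n · (N−n)/(N−1)] = √[0.2500/2335 × 0.9178] = 0.00991.
E = z × SE = 1.96 × 0.00991 = 0.01943 ≈ 1.9 percentage points.

1.9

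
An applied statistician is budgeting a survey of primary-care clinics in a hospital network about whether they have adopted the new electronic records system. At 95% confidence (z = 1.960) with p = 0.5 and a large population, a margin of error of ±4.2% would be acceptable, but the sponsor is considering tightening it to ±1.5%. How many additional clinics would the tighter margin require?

At ±4.2%: n = 1.960² × 0.2500 / 0.042² ≈ 544.44 → 545.
At ±1.5%: n = 1.960² × 0.2500 / 0.015² ≈ 4268.44 → 4269.
Additional respondents: 4269 − 545 = 3724.

3724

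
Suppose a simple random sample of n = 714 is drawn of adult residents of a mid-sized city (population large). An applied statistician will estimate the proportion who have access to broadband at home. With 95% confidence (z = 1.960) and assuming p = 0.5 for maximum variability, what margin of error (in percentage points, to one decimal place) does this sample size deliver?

SE(p̂) = √[p(1−p)/n] = √[0.2500/714] = 0.01871.
E = z × SE = 1.960 × 0.01871 = 0.03668, or 3.7 percentage points.

3.7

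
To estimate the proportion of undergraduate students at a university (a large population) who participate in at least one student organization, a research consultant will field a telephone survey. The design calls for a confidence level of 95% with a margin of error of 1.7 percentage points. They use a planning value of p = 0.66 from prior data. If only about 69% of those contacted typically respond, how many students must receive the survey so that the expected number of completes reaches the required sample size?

For 95% confidence, z = 1.96.
Completed interviews needed: n₀ = 1.96² × 0.2244 / 0.017² ≈ 2982.89 → 2983.
At a 69% response rate, contacts needed = 2983 / 0.69 ≈ 4323.19 → 4324.

4324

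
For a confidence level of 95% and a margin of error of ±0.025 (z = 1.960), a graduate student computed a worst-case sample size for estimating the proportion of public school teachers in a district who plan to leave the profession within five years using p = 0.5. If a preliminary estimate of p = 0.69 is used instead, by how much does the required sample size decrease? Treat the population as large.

222

Conservative (p = 0.5): n = 1.960² × 0.25 / 0.025² ≈ 1536.64 → 1537.
Using p = 0.69: p(1−p) = 0.2139, so n = 1.960² × 0.2139 / 0.025² ≈ 1314.75 → 1315.
Reduction: 1537 − 1315 = 222.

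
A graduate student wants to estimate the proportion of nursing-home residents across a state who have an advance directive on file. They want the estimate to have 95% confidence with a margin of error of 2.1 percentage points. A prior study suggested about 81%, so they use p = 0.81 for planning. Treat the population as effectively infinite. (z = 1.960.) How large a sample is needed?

With p = 0.81, p(1−p) = 0.1539.
n = z²·p(1−p)/E² = 1.960² × 0.1539 / 0.021² = 3.8416 × 0.1539 / 0.000441 ≈ 1340.64.
Rounding up gives n = 1341.

1341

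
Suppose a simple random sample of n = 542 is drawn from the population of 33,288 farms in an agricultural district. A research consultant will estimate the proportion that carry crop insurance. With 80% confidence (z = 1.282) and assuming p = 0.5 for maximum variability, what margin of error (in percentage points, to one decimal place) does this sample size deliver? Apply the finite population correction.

2.7

Finite-population factor: (N−n)/(N−1) = (33288−542)/(33288−1) = 0.9837.
SE(p̂) = √[p(1−p)/n · (N−n)/(N−1)] = √[0.2500/542 × 0.9837] = 0.02130.
E = z × SE = 1.282 × 0.02130 = 0.02731 ≈ 2.7 percentage points.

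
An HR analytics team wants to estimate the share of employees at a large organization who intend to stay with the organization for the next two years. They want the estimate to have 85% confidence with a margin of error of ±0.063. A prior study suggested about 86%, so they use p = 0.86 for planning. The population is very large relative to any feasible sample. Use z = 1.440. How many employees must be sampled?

63

With p = 0.86, p(1−p) = 0.1204.
n = z²·p(1−p)/E² = 1.440² × 0.1204 / 0.063² = 2.0736 × 0.1204 / 0.003969 ≈ 62.90.
Rounding up gives n = 63.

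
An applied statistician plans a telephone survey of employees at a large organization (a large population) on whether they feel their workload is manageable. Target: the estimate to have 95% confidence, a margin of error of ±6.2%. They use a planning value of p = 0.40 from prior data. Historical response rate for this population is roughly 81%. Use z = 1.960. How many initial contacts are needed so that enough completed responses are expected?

297

Completed interviews needed: n₀ = 1.960² × 0.2400 / 0.062² ≈ 239.85 → 240.
At an 81% response rate, contacts needed = 240 / 0.81 ≈ 296.30 → 297.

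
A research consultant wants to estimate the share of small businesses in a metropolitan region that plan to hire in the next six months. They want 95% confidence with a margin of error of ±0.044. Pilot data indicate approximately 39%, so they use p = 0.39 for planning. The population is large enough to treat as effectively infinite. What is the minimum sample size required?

473

For 95% confidence, z = 1.960.
With p = 0.39, p(1−p) = 0.2379.
n = z²·p(1−p)/E² = 1.960² × 0.2379 / 0.044² = 3.8416 × 0.2379 / 0.001936 ≈ 472.06.
Rounding up gives n = 473.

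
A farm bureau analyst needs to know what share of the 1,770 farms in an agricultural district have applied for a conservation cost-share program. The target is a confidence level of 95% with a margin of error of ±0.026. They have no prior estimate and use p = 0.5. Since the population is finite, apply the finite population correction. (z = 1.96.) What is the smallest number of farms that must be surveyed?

789

Unadjusted: n₀ = 1.96² × 0.50 × 0.50 / 0.026² ≈ 1420.71, so n₀ = 1421.
Finite population correction with N = 1,770: n = n₀ / (1 + (n₀−1)/N) = 1421 / (1 + 1420/1770) = 1421 / 1.8023 ≈ 788.45.
Rounding up, n = 789.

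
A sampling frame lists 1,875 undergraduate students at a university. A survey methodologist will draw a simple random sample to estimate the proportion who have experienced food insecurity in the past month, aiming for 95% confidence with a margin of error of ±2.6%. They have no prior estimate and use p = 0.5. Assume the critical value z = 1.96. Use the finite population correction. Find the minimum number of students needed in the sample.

Unadjusted: n₀ = 1.96² × 0.50 × 0.50 / 0.026² ≈ 1420.71, so n₀ = 1421.
Finite population correction with N = 1,875: n = n₀ / (1 + (n₀−1)/N) = 1421 / (1 + 1420/1875) = 1421 / 1.7573 ≈ 808.61.
Rounding up, n = 809.

809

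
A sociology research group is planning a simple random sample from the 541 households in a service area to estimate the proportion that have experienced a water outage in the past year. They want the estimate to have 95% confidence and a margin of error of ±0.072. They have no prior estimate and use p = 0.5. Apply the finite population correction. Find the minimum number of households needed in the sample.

139

For 95% confidence, z = 1.960.
Unadjusted: n₀ = 1.960² × 0.50 × 0.50 / 0.072² ≈ 185.26, so n₀ = 186.
Finite population correction with N = 541: n = n₀ / (1 + (n₀−1)/N) = 186 / (1 + 185/541) = 186 / 1.3420 ≈ 138.60.
Rounding up, n = 139.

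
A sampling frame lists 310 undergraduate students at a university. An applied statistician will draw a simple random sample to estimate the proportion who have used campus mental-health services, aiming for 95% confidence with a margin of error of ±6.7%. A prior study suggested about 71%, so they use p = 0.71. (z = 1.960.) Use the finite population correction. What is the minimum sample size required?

113

Unadjusted: n₀ = 1.960² × 0.71 × 0.29 / 0.067² ≈ 176.21, so n₀ = 177.
Finite population correction with N = 310: n = n₀ / (1 + (n₀−1)/N) = 177 / (1 + 176/310) = 177 / 1.5677 ≈ 112.90.
Rounding up, n = 113.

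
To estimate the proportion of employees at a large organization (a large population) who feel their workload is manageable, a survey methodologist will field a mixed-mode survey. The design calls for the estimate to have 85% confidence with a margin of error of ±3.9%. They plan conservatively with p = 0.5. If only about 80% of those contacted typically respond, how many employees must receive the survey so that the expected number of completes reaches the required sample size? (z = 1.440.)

427

Completed interviews needed: n₀ = 1.440² × 0.2500 / 0.039² ≈ 340.83 → 341.
At an 80% response rate, contacts needed = 341 / 0.80 ≈ 426.25 → 427.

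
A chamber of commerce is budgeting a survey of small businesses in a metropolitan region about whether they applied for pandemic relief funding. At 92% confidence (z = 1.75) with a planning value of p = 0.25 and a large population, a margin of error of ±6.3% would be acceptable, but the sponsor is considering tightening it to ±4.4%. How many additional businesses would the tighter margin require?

152

At ±6.3%: n = 1.75² × 0.1875 / 0.063² ≈ 144.68 → 145.
At ±4.4%: n = 1.75² × 0.1875 / 0.044² ≈ 296.60 → 297.
Additional respondents: 297 − 145 = 152.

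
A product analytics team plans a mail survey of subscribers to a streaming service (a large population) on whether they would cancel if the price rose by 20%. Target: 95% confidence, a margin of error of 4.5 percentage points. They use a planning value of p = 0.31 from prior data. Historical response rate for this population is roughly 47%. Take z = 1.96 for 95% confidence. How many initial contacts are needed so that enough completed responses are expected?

Completed interviews needed: n₀ = 1.96² × 0.2139 / 0.045² ≈ 405.79 → 406.
At a 47% response rate, contacts needed = 406 / 0.47 ≈ 863.83 → 864.

864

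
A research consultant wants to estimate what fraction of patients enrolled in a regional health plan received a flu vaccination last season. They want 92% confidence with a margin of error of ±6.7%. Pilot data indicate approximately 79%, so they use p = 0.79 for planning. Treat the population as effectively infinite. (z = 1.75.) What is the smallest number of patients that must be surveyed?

114

With p = 0.79, p(1−p) = 0.1659.
n = z²·p(1−p)/E² = 1.75² × 0.1659 / 0.067² = 3.0625 × 0.1659 / 0.004489 ≈ 113.18.
Rounding up gives n = 114.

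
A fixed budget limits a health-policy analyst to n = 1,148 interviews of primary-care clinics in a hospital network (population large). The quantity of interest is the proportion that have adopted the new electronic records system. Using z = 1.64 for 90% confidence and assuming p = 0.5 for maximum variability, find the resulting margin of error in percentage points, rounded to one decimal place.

2.4

SE(p̂) = √[p(1−p)/n] = √[0.2500/1148] = 0.01476.
E = z × SE = 1.64 × 0.01476 = 0.02420, or 2.4 percentage points.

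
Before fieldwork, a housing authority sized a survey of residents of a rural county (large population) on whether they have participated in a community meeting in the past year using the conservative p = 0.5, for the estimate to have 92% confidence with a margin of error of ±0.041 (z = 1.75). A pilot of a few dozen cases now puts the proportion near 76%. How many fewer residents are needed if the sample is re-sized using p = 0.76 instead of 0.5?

123

Conservative (p = 0.5): n = 1.75² × 0.25 / 0.041² ≈ 455.46 → 456.
Using p = 0.76: p(1−p) = 0.1824, so n = 1.75² × 0.1824 / 0.041² ≈ 332.30 → 333.
Reduction: 456 − 333 = 123.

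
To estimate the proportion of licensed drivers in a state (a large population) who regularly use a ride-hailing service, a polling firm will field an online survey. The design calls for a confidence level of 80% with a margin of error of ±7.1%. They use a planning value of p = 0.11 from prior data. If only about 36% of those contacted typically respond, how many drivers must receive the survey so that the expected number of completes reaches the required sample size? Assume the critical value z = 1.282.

89

Completed interviews needed: n₀ = 1.282² × 0.0979 / 0.071² ≈ 31.92 → 32.
At a 36% response rate, contacts needed = 32 / 0.36 ≈ 88.89 → 89.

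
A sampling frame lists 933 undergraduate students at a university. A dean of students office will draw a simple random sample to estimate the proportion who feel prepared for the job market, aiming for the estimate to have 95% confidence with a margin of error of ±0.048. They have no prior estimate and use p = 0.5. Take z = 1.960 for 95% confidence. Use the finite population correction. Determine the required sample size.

Unadjusted: n₀ = 1.960² × 0.50 × 0.50 / 0.048² ≈ 416.84, so n₀ = 417.
Finite population correction with N = 933: n = n₀ / (1 + (n₀−1)/N) = 417 / (1 + 416/933) = 417 / 1.4459 ≈ 288.41.
Rounding up, n = 289.

289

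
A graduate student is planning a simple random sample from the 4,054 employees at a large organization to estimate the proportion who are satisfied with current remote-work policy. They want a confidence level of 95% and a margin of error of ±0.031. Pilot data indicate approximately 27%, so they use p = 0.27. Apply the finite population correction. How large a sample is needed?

660

For 95% confidence, z = 1.960.
Unadjusted: n₀ = 1.960² × 0.27 × 0.73 / 0.031² ≈ 787.91, so n₀ = 788.
Finite population correction with N = 4,054: n = n₀ / (1 + (n₀−1)/N) = 788 / (1 + 787/4054) = 788 / 1.1941 ≈ 659.90.
Rounding up, n = 660.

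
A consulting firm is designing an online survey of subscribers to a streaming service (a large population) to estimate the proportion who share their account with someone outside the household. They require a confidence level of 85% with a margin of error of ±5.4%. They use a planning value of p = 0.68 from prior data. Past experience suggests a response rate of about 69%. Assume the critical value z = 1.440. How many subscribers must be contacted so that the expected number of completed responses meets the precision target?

Completed interviews needed: n₀ = 1.440² × 0.2176 / 0.054² ≈ 154.74 → 155.
At a 69% response rate, contacts needed = 155 / 0.69 ≈ 224.64 → 225.

225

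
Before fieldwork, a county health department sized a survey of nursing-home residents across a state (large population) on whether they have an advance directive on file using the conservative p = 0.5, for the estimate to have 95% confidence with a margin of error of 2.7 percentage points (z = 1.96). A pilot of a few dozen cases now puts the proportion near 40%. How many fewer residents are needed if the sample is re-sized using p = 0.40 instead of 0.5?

Conservative (p = 0.5): n = 1.96² × 0.25 / 0.027² ≈ 1317.42 → 1318.
Using p = 0.40: p(1−p) = 0.2400, so n = 1.96² × 0.2400 / 0.027² ≈ 1264.72 → 1265.
Reduction: 1318 − 1265 = 53.

53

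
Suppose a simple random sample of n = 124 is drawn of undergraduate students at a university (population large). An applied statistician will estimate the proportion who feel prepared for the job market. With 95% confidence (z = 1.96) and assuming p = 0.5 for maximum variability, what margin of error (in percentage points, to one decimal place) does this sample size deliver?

SE(p̂) = √[p(1−p)/n] = √[0.2500/124] = 0.04490.
E = z × SE = 1.96 × 0.04490 = 0.08801, or 8.8 percentage points.

8.8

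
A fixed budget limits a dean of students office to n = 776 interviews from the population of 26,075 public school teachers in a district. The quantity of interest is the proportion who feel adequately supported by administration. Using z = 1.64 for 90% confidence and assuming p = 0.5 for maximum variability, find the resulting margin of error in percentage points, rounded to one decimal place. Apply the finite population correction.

2.9

Finite-population factor: (N−n)/(N−1) = (26075−776)/(26075−1) = 0.9703.
SE(p̂) = √[p(1−p)/n · (N−n)/(N−1)] = √[0.2500/776 × 0.9703] = 0.01768.
E = z × SE = 1.64 × 0.01768 = 0.02900 ≈ 2.9 percentage points.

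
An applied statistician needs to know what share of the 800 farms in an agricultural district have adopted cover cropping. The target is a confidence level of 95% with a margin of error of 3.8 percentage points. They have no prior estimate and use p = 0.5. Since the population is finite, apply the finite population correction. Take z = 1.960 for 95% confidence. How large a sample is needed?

364

Unadjusted: n₀ = 1.960² × 0.50 × 0.50 / 0.038² ≈ 665.10, so n₀ = 666.
Finite population correction with N = 800: n = n₀ / (1 + (n₀−1)/N) = 666 / (1 + 665/800) = 666 / 1.8313 ≈ 363.69.
Rounding up, n = 364.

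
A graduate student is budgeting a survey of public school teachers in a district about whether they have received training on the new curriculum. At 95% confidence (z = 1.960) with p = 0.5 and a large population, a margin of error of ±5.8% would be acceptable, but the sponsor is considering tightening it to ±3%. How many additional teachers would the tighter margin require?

At ±5.8%: n = 1.960² × 0.2500 / 0.058² ≈ 285.49 → 286.
At ±3%: n = 1.960² × 0.2500 / 0.030² ≈ 1067.11 → 1068.
Additional respondents: 1068 − 286 = 782.

782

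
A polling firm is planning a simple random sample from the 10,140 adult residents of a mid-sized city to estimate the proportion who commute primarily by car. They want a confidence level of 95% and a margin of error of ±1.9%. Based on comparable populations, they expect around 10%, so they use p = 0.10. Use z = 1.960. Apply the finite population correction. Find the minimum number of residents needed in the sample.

876

Unadjusted: n₀ = 1.960² × 0.10 × 0.90 / 0.019² ≈ 957.74, so n₀ = 958.
Finite population correction with N = 10,140: n = n₀ / (1 + (n₀−1)/N) = 958 / (1 + 957/10140) = 958 / 1.0944 ≈ 875.38.
Rounding up, n = 876.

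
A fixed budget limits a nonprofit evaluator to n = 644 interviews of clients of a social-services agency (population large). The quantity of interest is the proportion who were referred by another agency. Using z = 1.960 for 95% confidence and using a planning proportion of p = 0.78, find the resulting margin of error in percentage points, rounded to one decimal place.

3.2

SE(p̂) = √[p(1−p)/n] = √[0.1716/644] = 0.01632.
E = z × SE = 1.960 × 0.01632 = 0.03199, or 3.2 percentage points.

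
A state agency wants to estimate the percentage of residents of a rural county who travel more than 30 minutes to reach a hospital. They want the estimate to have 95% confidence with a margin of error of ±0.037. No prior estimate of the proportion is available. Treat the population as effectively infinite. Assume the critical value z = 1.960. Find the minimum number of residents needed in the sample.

702

With no prior estimate, use p = 0.5, giving p(1−p) = 0.25.
n = z²·p(1−p)/E² = 1.960² × 0.2500 / 0.037² = 3.8416 × 0.2500 / 0.001369 ≈ 701.53.
Rounding up gives n = 702.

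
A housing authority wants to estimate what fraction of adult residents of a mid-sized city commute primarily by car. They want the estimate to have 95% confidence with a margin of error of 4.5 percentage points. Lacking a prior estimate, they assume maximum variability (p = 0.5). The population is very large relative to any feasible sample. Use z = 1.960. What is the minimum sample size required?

475

With p = 0.5, p(1−p) = 0.25.
n = z²·p(1−p)/E² = 1.960² × 0.2500 / 0.045² = 3.8416 × 0.2500 / 0.002025 ≈ 474.27.
Rounding up gives n = 475.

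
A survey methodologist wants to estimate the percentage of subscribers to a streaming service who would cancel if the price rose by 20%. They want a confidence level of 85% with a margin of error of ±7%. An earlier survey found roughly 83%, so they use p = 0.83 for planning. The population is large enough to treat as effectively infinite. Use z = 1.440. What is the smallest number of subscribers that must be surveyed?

With p = 0.83, p(1−p) = 0.1411.
n = z²·p(1−p)/E² = 1.440² × 0.1411 / 0.070² = 2.0736 × 0.1411 / 0.004900 ≈ 59.71.
Rounding up gives n = 60.

60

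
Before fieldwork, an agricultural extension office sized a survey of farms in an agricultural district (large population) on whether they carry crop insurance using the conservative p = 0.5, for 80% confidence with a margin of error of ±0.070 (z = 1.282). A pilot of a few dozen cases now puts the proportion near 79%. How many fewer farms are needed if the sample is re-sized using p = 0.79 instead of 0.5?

28

Conservative (p = 0.5): n = 1.282² × 0.25 / 0.070² ≈ 83.85 → 84.
Using p = 0.79: p(1−p) = 0.1659, so n = 1.282² × 0.1659 / 0.070² ≈ 55.65 → 56.
Reduction: 84 − 56 = 28.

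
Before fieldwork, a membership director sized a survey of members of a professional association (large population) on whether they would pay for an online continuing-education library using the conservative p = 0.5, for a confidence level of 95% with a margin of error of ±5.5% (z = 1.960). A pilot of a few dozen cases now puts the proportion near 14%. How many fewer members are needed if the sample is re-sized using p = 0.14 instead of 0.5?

165

Conservative (p = 0.5): n = 1.960² × 0.25 / 0.055² ≈ 317.49 → 318.
Using p = 0.14: p(1−p) = 0.1204, so n = 1.960² × 0.1204 / 0.055² ≈ 152.90 → 153.
Reduction: 318 − 153 = 165.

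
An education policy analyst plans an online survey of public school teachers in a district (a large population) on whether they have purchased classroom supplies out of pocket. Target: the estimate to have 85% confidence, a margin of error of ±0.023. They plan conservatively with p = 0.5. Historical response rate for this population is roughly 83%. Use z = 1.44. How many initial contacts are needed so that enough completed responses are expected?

1181

Completed interviews needed: n₀ = 1.44² × 0.2500 / 0.023² ≈ 979.96 → 980.
At an 83% response rate, contacts needed = 980 / 0.83 ≈ 1180.72 → 1181.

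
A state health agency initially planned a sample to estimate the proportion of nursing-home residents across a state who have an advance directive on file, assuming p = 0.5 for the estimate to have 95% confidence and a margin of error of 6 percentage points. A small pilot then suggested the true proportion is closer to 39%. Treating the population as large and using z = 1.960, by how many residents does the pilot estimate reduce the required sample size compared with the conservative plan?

Conservative (p = 0.5): n = 1.960² × 0.25 / 0.060² ≈ 266.78 → 267.
Using p = 0.39: p(1−p) = 0.2379, so n = 1.960² × 0.2379 / 0.060² ≈ 253.87 → 254.
Reduction: 267 − 254 = 13.

13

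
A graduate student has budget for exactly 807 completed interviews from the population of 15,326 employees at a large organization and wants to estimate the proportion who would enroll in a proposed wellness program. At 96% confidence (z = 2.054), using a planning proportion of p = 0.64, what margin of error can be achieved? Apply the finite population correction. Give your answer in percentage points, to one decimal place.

Finite-population factor: (N−n)/(N−1) = (15326−807)/(15326−1) = 0.9474.
SE(p̂) = √[p(1−p)/n · (N−n)/(N−1)] = √[0.2304/807 × 0.9474] = 0.01645.
E = z × SE = 2.054 × 0.01645 = 0.03378 ≈ 3.4 percentage points.

3.4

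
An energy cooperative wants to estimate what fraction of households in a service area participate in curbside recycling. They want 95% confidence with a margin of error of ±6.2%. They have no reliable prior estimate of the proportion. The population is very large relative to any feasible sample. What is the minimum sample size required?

For 95% confidence, z = 1.96.
With no prior estimate, use p = 0.5, giving p(1−p) = 0.25.
n = z²·p(1−p)/E² = 1.96² × 0.2500 / 0.062² = 3.8416 × 0.2500 / 0.003844 ≈ 249.84.
Rounding up gives n = 250.

250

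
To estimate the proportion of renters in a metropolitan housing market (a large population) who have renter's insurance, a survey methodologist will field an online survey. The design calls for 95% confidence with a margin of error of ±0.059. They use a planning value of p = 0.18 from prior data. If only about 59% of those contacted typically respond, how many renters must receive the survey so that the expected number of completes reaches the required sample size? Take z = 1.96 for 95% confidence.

277

Completed interviews needed: n₀ = 1.96² × 0.1476 / 0.059² ≈ 162.89 → 163.
At a 59% response rate, contacts needed = 163 / 0.59 ≈ 276.27 → 277.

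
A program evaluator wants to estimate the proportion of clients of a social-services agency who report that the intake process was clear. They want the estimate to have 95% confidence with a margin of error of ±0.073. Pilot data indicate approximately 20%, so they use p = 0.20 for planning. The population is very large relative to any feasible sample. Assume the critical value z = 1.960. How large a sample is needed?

116

With p = 0.20, p(1−p) = 0.1600.
n = z²·p(1−p)/E² = 1.960² × 0.1600 / 0.073² = 3.8416 × 0.1600 / 0.005329 ≈ 115.34.
Rounding up gives n = 116.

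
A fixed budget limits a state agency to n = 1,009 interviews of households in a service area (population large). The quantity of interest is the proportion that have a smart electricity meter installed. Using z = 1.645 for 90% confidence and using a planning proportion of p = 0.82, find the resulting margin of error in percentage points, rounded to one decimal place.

SE(p̂) = √[p(1−p)/n] = √[0.1476/1009] = 0.01209.
E = z × SE = 1.645 × 0.01209 = 0.01990, or 2.0 percentage points.

2.0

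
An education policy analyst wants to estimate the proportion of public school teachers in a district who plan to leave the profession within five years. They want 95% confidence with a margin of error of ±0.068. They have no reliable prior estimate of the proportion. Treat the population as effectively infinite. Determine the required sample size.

For 95% confidence, z = 1.960.
With no prior estimate, use p = 0.5, giving p(1−p) = 0.25.
n = z²·p(1−p)/E² = 1.960² × 0.2500 / 0.068² = 3.8416 × 0.2500 / 0.004624 ≈ 207.70.
Rounding up gives n = 208.

208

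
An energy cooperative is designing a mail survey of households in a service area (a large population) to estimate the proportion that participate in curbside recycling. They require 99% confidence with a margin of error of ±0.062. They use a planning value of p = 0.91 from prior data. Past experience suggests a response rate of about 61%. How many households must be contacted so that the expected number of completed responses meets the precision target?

233

For 99% confidence, z = 2.58.
Completed interviews needed: n₀ = 2.58² × 0.0819 / 0.062² ≈ 141.82 → 142.
At a 61% response rate, contacts needed = 142 / 0.61 ≈ 232.79 → 233.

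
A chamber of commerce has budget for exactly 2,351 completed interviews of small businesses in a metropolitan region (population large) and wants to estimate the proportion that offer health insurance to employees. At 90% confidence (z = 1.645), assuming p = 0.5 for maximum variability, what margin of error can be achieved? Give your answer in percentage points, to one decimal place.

SE(p̂) = √[p(1−p)/n] = √[0.2500/2351] = 0.01031.
E = z × SE = 1.645 × 0.01031 = 0.01696, or 1.7 percentage points.

1.7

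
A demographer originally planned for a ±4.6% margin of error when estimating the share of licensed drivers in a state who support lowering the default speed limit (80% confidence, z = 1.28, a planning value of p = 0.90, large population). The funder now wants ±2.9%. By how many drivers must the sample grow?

At ±4.6%: n = 1.28² × 0.0900 / 0.046² ≈ 69.69 → 70.
At ±2.9%: n = 1.28² × 0.0900 / 0.029² ≈ 175.33 → 176.
Additional respondents: 176 − 70 = 106.

106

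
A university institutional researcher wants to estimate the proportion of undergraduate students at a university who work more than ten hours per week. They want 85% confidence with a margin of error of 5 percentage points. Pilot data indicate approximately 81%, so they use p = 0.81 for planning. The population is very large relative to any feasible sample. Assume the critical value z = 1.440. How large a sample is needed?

With p = 0.81, p(1−p) = 0.1539.
n = z²·p(1−p)/E² = 1.440² × 0.1539 / 0.050² = 2.0736 × 0.1539 / 0.002500 ≈ 127.65.
Rounding up gives n = 128.

128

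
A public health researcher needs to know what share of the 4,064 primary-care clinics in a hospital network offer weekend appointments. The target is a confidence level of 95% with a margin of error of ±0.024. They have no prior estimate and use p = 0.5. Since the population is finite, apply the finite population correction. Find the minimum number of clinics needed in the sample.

For 95% confidence, z = 1.960.
Unadjusted: n₀ = 1.960² × 0.50 × 0.50 / 0.024² ≈ 1667.36, so n₀ = 1668.
Finite population correction with N = 4,064: n = n₀ / (1 + (n₀−1)/N) = 1668 / (1 + 1667/4064) = 1668 / 1.4102 ≈ 1182.82.
Rounding up, n = 1183.

1183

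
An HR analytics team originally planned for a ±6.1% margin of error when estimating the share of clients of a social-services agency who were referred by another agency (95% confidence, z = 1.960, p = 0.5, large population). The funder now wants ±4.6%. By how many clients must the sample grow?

At ±6.1%: n = 1.960² × 0.2500 / 0.061² ≈ 258.10 → 259.
At ±4.6%: n = 1.960² × 0.2500 / 0.046² ≈ 453.88 → 454.
Additional respondents: 454 − 259 = 195.

195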